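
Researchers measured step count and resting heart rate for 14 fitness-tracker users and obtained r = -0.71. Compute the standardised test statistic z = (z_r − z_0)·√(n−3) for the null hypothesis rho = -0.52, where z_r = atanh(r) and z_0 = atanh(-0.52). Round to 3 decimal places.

-1.031

z_r = atanh(-0.71) = -0.887184,  z_0 = atanh(-0.52) = -0.576340
SE = 1/√(n−3) = 1/√11 = 0.301511
z = (z_r − z_0)/SE = (-0.887184 − (-0.576340)) / 0.301511 = -0.310844 / 0.301511 = -1.031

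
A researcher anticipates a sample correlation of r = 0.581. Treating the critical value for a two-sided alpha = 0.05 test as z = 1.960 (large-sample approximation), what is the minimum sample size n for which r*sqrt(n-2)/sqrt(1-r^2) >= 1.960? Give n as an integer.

10

r√(n−2)/√(1−r²) ≥ 1.960  ⇔  n−2 ≥ (1.960)²·(1−r²)/r²
(1−r²)/r² = (1−0.337561)/0.337561 = 1.9624
n ≥ 2 + 3.8416·1.9624 = 2 + 7.5388 = 9.5388
⌈9.5388⌉ = 10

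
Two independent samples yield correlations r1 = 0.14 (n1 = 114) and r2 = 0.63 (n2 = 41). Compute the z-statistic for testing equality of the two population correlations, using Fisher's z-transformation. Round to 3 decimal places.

z1 = atanh(0.14) = 0.140926,  z2 = atanh(0.63) = 0.741416
SE = √(1/(n1−3) + 1/(n2−3)) = √(1/111 + 1/38) = √(0.0090090 + 0.0263158) = √0.0353248 = 0.187949
z = (z1 − z2)/SE = (0.140926 − 0.741416) / 0.187949 = -0.600490 / 0.187949 = -3.195

-3.195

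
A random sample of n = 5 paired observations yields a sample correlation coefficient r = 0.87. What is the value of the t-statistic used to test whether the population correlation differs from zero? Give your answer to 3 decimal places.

3.056

t = r·√(n−2) / √(1−r²) with r = 0.87, n = 5
  = 0.87·√3 / √(1 − 0.7569)
  = 0.87·1.732051 / 0.493052
  = 1.506884 / 0.493052 = 3.056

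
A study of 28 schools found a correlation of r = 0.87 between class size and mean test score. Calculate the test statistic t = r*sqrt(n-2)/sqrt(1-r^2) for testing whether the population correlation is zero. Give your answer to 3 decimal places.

8.997

1 − r² = 1 − 0.7569 = 0.2431;  √(1−r²) = 0.493052
√(n−2) = √26 = 5.099020
t = r·√(n−2)/√(1−r²) = 0.87 · 5.099020 / 0.493052 = 8.997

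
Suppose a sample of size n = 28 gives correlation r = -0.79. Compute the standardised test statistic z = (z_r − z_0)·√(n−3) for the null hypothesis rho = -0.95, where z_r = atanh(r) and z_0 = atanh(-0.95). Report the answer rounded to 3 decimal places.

3.802

z_r = atanh(-0.79) = -1.071432,  z_0 = atanh(-0.95) = -1.831781
SE = 1/√(n−3) = 1/√25 = 0.200000
z = (z_r − z_0)/SE = (-1.071432 − (-1.831781)) / 0.200000 = 0.760349 / 0.200000 = 3.802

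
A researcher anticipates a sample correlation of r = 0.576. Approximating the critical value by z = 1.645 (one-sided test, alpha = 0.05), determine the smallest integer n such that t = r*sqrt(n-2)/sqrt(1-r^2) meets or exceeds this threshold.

r√(n−2)/√(1−r²) ≥ 1.645  ⇔  n−2 ≥ (1.645)²·(1−r²)/r²
(1−r²)/r² = (1−0.331776)/0.331776 = 2.0141
n ≥ 2 + 2.706025·2.0141 = 2 + 5.4502 = 7.4502
⌈7.4502⌉ = 8

8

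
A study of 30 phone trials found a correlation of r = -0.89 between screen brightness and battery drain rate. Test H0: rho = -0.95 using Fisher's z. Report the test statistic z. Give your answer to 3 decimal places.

Fisher z: atanh(-0.89) = -1.421926, atanh(-0.95) = -1.831781
z = (z_r − z_0)·√(n−3) = (-1.421926 − (-1.831781))·√27 = 0.409855 · 5.196152 = 2.130

2.130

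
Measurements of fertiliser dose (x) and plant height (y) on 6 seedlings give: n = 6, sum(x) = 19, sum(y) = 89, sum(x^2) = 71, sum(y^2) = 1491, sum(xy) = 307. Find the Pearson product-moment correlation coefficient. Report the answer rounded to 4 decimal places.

0.5850

S_xy = nΣxy − ΣxΣy = 6·307 − 19·89 = 1842 − 1691 = 151
S_xx = nΣx² − (Σx)² = 6·71 − 19² = 426 − 361 = 65
S_yy = nΣy² − (Σy)² = 6·1491 − 89² = 8946 − 7921 = 1025
r = S_xy / √(S_xx·S_yy) = 151 / √(65·1025) = 151 / √66625 = 151 / 258.1182 = 0.5850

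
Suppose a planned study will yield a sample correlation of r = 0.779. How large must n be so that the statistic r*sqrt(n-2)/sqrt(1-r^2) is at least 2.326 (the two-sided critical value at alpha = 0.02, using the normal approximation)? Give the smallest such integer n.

6

Need r·√(n−2)/√(1−r²) ≥ 2.326
√(n−2) ≥ 2.326·√(1−0.606841) / 0.779 = 2.326·0.627024 / 0.779 = 1.8722
n−2 ≥ 3.5051  ⇒  n ≥ 5.5051
Smallest integer n = 6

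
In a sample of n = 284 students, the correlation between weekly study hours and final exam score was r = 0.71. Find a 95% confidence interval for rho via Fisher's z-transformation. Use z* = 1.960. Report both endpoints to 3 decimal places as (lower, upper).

z_r = atanh(0.71) = 0.887184;  SE = 1/√(n−3) = 1/√281 = 0.059655
z-limits: 0.887184 ± 1.960·0.059655 = 0.887184 ± 0.116924 = [0.770260, 1.004108]
ρ-limits: (tanh 0.770260, tanh 1.004108) = (0.647, 0.763)

(0.647, 0.763)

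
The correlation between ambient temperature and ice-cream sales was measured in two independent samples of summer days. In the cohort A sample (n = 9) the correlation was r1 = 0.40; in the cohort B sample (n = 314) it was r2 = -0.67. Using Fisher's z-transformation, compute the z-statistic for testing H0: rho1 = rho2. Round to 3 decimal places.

2.995

z1 = atanh(0.40) = 0.423649,  z2 = atanh(-0.67) = -0.810743
SE = √(1/(n1−3) + 1/(n2−3)) = √(1/6 + 1/311) = √(0.1666667 + 0.0032154) = √0.1698821 = 0.412168
z = (z1 − z2)/SE = (0.423649 − (-0.810743)) / 0.412168 = 1.234392 / 0.412168 = 2.995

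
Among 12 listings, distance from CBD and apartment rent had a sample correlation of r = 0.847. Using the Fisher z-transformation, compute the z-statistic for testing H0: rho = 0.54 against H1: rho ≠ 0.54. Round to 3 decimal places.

Fisher z: atanh(0.847) = 1.245440, atanh(0.54) = 0.604156
z = (z_r − z_0)·√(n−3) = (1.245440 − 0.604156)·√9 = 0.641284 · 3.000000 = 1.924

1.924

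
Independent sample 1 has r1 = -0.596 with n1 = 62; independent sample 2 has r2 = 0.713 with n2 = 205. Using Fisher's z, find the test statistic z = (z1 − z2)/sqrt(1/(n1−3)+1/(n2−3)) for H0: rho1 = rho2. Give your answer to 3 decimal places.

Fisher z-transforms: z1 = atanh(-0.596) = -0.686920, z2 = atanh(0.713) = 0.893260; difference d = -1.580180
Var(d) = 1/59 + 1/202 = 0.0169492 + 0.0049505 = 0.0218997
z = d/√Var(d) = -1.580180 / √0.0218997 = -1.580180 / 0.147985 = -10.678

-10.678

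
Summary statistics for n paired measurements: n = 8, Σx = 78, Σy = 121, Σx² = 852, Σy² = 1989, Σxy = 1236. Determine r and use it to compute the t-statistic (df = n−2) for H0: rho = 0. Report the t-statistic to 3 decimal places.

1.292

Numerator: nΣxy − (Σx)(Σy) = 8·1236 − (78)(121) = 450
Denominator: √[(nΣx²−(Σx)²)(nΣy²−(Σy)²)]
  nΣx²−(Σx)² = 8·852 − 6084 = 732;  nΣy²−(Σy)² = 8·1989 − 14641 = 1271
  √(732·1271) = √930372 = 964.5579
r = 450 / 964.5579 = 0.4665
t = r·√(n−2)/√(1−r²) = 0.4665·√6 / √(1−0.217622) = 1.142687 / 0.884521 = 1.292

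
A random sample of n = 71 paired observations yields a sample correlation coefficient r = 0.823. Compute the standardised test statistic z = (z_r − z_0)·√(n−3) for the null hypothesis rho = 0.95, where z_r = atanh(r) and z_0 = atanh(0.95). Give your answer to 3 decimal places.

-5.490

z_r = atanh(0.823) = 1.166045,  z_0 = atanh(0.95) = 1.831781
SE = 1/√(n−3) = 1/√68 = 0.121268
z = (z_r − z_0)/SE = (1.166045 − 1.831781) / 0.121268 = -0.665736 / 0.121268 = -5.490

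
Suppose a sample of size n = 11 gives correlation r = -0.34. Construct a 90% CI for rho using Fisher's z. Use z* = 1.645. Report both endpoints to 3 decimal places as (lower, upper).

Fisher z: z_r = atanh(r) = ½·ln((1+(-0.34))/(1−(-0.34))) = -0.354093
SE(z) = 1/√(n−3) = 1/√8 = 0.353553
90% ⇒ z* = 1.645; margin = 1.645·0.353553 = 0.581595
CI on z-scale: (-0.935688, 0.227502)
Back-transform: tanh(-0.935688) = -0.733235, tanh(0.227502) = 0.223657

(-0.733, 0.224)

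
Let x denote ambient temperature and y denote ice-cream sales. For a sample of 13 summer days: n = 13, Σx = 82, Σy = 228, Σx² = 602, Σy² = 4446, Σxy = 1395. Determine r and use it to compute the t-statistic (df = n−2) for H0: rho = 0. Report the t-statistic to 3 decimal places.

Numerator: nΣxy − (Σx)(Σy) = 13·1395 − (82)(228) = -561
Denominator: √[(nΣx²−(Σx)²)(nΣy²−(Σy)²)]
  nΣx²−(Σx)² = 13·602 − 6724 = 1102;  nΣy²−(Σy)² = 13·4446 − 51984 = 5814
  √(1102·5814) = √6407028 = 2531.2108
r = -561 / 2531.2108 = -0.2216
t = r·√(n−2)/√(1−r²) = -0.2216·√11 / √(1−0.049107) = -0.734964 / 0.975137 = -0.754

-0.754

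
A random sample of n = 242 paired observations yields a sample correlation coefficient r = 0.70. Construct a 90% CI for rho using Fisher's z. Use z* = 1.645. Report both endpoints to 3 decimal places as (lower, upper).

(0.642, 0.750)

z_r = atanh(0.70) = 0.867301;  SE = 1/√(n−3) = 1/√239 = 0.064685
z-limits: 0.867301 ± 1.645·0.064685 = 0.867301 ± 0.106407 = [0.760894, 0.973708]
ρ-limits: (tanh 0.760894, tanh 0.973708) = (0.642, 0.750)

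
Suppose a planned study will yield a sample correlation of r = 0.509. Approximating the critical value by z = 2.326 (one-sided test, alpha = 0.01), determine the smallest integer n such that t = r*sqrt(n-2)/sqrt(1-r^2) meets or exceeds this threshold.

r√(n−2)/√(1−r²) ≥ 2.326  ⇔  n−2 ≥ (2.326)²·(1−r²)/r²
(1−r²)/r² = (1−0.259081)/0.259081 = 2.8598
n ≥ 2 + 5.410276·2.8598 = 2 + 15.4723 = 17.4723
⌈17.4723⌉ = 18

18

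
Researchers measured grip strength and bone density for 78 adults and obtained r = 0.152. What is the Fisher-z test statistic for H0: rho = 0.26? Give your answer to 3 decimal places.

-0.978

Fisher z: atanh(0.152) = 0.153187, atanh(0.26) = 0.266108
z = (z_r − z_0)·√(n−3) = (0.153187 − 0.266108)·√75 = -0.112921 · 8.660254 = -0.978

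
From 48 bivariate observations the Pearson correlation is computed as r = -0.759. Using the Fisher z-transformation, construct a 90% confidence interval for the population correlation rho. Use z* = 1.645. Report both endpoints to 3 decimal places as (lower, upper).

(-0.845, -0.634)

Fisher z: z_r = atanh(r) = ½·ln((1+(-0.759))/(1−(-0.759))) = -0.993852
SE(z) = 1/√(n−3) = 1/√45 = 0.149071
90% ⇒ z* = 1.645; margin = 1.645·0.149071 = 0.245222
CI on z-scale: (-1.239074, -0.748630)
Back-transform: tanh(-1.239074) = -0.845191, tanh(-0.748630) = -0.634331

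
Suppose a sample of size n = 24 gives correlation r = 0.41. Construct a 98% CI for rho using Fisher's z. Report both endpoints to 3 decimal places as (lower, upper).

z_r = atanh(0.41) = 0.435611;  SE = 1/√(n−3) = 1/√21 = 0.218218
z-limits: 0.435611 ± 2.326·0.218218 = 0.435611 ± 0.507575 = [-0.071964, 0.943186]
ρ-limits: (tanh -0.071964, tanh 0.943186) = (-0.072, 0.737)

(-0.072, 0.737)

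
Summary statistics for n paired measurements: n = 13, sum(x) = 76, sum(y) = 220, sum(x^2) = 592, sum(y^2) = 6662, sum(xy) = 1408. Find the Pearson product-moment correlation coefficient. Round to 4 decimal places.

S_xy = nΣxy − ΣxΣy = 13·1408 − 76·220 = 18304 − 16720 = 1584
S_xx = nΣx² − (Σx)² = 13·592 − 76² = 7696 − 5776 = 1920
S_yy = nΣy² − (Σy)² = 13·6662 − 220² = 86606 − 48400 = 38206
r = S_xy / √(S_xx·S_yy) = 1584 / √(1920·38206) = 1584 / √73355520 = 1584 / 8564.7837 = 0.1849

0.1849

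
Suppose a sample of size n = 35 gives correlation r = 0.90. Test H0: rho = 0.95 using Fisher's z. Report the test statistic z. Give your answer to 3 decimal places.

z_r = atanh(0.90) = 1.472219,  z_0 = atanh(0.95) = 1.831781
SE = 1/√(n−3) = 1/√32 = 0.176777
z = (z_r − z_0)/SE = (1.472219 − 1.831781) / 0.176777 = -0.359562 / 0.176777 = -2.034

-2.034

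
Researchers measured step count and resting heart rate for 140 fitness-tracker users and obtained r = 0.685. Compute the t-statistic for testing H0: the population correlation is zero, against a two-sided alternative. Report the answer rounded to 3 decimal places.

11.045

1 − r² = 1 − 0.469225 = 0.530775;  √(1−r²) = 0.728543
√(n−2) = √138 = 11.747340
t = r·√(n−2)/√(1−r²) = 0.685 · 11.747340 / 0.728543 = 11.045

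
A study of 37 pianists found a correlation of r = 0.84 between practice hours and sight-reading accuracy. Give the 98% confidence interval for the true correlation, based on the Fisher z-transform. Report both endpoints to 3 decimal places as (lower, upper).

(0.676, 0.925)

z_r = atanh(0.84) = 1.221174;  SE = 1/√(n−3) = 1/√34 = 0.171499
z-limits: 1.221174 ± 2.326·0.171499 = 1.221174 ± 0.398907 = [0.822267, 1.620081]
ρ-limits: (tanh 0.822267, tanh 1.620081) = (0.676, 0.925)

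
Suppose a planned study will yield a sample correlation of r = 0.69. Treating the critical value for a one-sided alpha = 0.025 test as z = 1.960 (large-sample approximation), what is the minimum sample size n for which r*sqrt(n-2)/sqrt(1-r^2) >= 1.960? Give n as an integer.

r√(n−2)/√(1−r²) ≥ 1.960  ⇔  n−2 ≥ (1.960)²·(1−r²)/r²
(1−r²)/r² = (1−0.4761)/0.4761 = 1.1004
n ≥ 2 + 3.8416·1.1004 = 2 + 4.2273 = 6.2273
⌈6.2273⌉ = 7

7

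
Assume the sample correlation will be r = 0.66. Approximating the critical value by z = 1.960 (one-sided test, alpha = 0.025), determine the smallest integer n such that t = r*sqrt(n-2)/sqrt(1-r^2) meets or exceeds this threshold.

Need r·√(n−2)/√(1−r²) ≥ 1.960
√(n−2) ≥ 1.960·√(1−0.4356) / 0.66 = 1.960·0.751266 / 0.66 = 2.2310
n−2 ≥ 4.9774  ⇒  n ≥ 6.9774
Smallest integer n = 7

7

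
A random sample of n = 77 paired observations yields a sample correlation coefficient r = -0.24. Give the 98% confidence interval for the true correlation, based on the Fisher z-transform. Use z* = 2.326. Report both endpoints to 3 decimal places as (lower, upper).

Fisher z: z_r = atanh(r) = ½·ln((1+(-0.24))/(1−(-0.24))) = -0.244774
SE(z) = 1/√(n−3) = 1/√74 = 0.116248
98% ⇒ z* = 2.326; margin = 2.326·0.116248 = 0.270393
CI on z-scale: (-0.515167, 0.025619)
Back-transform: tanh(-0.515167) = -0.473961, tanh(0.025619) = 0.025613

(-0.474, 0.026)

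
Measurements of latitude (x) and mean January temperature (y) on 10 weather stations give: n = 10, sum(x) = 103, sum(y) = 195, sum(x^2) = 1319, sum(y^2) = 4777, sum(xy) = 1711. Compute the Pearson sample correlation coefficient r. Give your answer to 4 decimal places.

-0.5932

S_xy = nΣxy − ΣxΣy = 10·1711 − 103·195 = 17110 − 20085 = -2975
S_xx = nΣx² − (Σx)² = 10·1319 − 103² = 13190 − 10609 = 2581
S_yy = nΣy² − (Σy)² = 10·4777 − 195² = 47770 − 38025 = 9745
r = S_xy / √(S_xx·S_yy) = -2975 / √(2581·9745) = -2975 / √25151845 = -2975 / 5015.1615 = -0.5932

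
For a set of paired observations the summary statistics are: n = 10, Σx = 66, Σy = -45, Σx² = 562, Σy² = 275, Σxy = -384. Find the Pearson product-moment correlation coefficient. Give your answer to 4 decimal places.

-0.9088

Numerator: nΣxy − (Σx)(Σy) = 10·(-384) − (66)(-45) = -870
Denominator: √[(nΣx²−(Σx)²)(nΣy²−(Σy)²)]
  nΣx²−(Σx)² = 10·562 − 4356 = 1264;  nΣy²−(Σy)² = 10·275 − 2025 = 725
  √(1264·725) = √916400 = 957.2878
r = -870 / 957.2878 = -0.9088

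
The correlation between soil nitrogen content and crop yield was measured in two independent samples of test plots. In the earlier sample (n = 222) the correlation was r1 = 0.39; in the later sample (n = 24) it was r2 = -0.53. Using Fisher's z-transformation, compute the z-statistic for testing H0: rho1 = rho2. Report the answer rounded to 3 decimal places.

Fisher z-transforms: z1 = atanh(0.39) = 0.411800, z2 = atanh(-0.53) = -0.590145; difference d = 1.001945
Var(d) = 1/219 + 1/21 = 0.0045662 + 0.0476190 = 0.0521852
z = d/√Var(d) = 1.001945 / √0.0521852 = 1.001945 / 0.228441 = 4.386

4.386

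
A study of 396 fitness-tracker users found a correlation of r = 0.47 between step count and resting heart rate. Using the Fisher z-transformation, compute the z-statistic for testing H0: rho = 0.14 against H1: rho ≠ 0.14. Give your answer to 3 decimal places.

z_r = atanh(0.47) = 0.510070,  z_0 = atanh(0.14) = 0.140926
SE = 1/√(n−3) = 1/√393 = 0.050443
z = (z_r − z_0)/SE = (0.510070 − 0.140926) / 0.050443 = 0.369144 / 0.050443 = 7.318

7.318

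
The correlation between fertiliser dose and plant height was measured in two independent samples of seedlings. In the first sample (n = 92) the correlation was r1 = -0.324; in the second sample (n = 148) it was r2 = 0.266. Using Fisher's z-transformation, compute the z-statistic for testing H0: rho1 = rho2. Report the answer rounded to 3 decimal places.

Fisher z-transforms: z1 = atanh(-0.324) = -0.336110, z2 = atanh(0.266) = 0.272554; difference d = -0.608664
Var(d) = 1/89 + 1/145 = 0.0112360 + 0.0068966 = 0.0181326
z = d/√Var(d) = -0.608664 / √0.0181326 = -0.608664 / 0.134657 = -4.520

-4.520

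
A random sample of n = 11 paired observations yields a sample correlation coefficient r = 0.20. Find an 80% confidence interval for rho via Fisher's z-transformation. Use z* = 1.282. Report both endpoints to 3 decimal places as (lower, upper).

(-0.245, 0.576)

Fisher z: z_r = atanh(r) = ½·ln((1+0.20)/(1−0.20)) = 0.202733
SE(z) = 1/√(n−3) = 1/√8 = 0.353553
80% ⇒ z* = 1.282; margin = 1.282·0.353553 = 0.453255
CI on z-scale: (-0.250522, 0.655988)
Back-transform: tanh(-0.250522) = -0.245409, tanh(0.655988) = 0.575687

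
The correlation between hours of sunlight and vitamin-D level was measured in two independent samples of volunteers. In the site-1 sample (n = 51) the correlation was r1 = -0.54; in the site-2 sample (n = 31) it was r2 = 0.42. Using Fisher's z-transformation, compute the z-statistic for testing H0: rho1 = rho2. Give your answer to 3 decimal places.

z1 = atanh(-0.54) = -0.604156,  z2 = atanh(0.42) = 0.447692
SE = √(1/(n1−3) + 1/(n2−3)) = √(1/48 + 1/28) = √(0.0208333 + 0.0357143) = √0.0565476 = 0.237797
z = (z1 − z2)/SE = (-0.604156 − 0.447692) / 0.237797 = -1.051848 / 0.237797 = -4.423

-4.423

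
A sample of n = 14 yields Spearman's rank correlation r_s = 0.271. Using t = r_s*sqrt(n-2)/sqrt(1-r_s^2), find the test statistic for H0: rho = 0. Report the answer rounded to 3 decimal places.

0.975

t = r_s·√(n−2) / √(1−r_s²) with r_s = 0.271, n = 14
  = 0.271·√12 / √(1 − 0.073441)
  = 0.271·3.464102 / 0.962579
  = 0.938772 / 0.962579 = 0.975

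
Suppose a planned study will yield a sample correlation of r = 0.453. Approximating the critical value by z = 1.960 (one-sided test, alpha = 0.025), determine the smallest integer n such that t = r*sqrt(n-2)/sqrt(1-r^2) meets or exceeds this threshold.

17

r√(n−2)/√(1−r²) ≥ 1.960  ⇔  n−2 ≥ (1.960)²·(1−r²)/r²
(1−r²)/r² = (1−0.205209)/0.205209 = 3.8731
n ≥ 2 + 3.8416·3.8731 = 2 + 14.8789 = 16.8789
⌈16.8789⌉ = 17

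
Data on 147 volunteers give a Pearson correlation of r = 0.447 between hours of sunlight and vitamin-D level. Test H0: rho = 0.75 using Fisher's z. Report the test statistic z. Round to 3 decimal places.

-5.904

z_r = atanh(0.447) = 0.480945,  z_0 = atanh(0.75) = 0.972955
SE = 1/√(n−3) = 1/√144 = 0.083333
z = (z_r − z_0)/SE = (0.480945 − 0.972955) / 0.083333 = -0.492010 / 0.083333 = -5.904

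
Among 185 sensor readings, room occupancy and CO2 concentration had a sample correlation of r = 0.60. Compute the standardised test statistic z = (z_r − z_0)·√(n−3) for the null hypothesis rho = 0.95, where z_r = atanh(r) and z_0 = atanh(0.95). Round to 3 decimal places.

-15.361

z_r = atanh(0.60) = 0.693147,  z_0 = atanh(0.95) = 1.831781
SE = 1/√(n−3) = 1/√182 = 0.074125
z = (z_r − z_0)/SE = (0.693147 − 1.831781) / 0.074125 = -1.138634 / 0.074125 = -15.361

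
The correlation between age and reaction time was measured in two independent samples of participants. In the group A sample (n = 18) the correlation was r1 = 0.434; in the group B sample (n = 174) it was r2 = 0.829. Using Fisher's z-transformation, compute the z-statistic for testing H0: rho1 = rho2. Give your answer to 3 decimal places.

z1 = atanh(0.434) = 0.464814,  z2 = atanh(0.829) = 1.184931
SE = √(1/(n1−3) + 1/(n2−3)) = √(1/15 + 1/171) = √(0.0666667 + 0.0058480) = √0.0725147 = 0.269286
z = (z1 − z2)/SE = (0.464814 − 1.184931) / 0.269286 = -0.720117 / 0.269286 = -2.674

-2.674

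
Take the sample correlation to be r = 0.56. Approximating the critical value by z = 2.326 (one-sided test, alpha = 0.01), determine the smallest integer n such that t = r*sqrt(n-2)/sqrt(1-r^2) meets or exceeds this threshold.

Need r·√(n−2)/√(1−r²) ≥ 2.326
√(n−2) ≥ 2.326·√(1−0.3136) / 0.56 = 2.326·0.828493 / 0.56 = 3.4412
n−2 ≥ 11.8419  ⇒  n ≥ 13.8419
Smallest integer n = 14

14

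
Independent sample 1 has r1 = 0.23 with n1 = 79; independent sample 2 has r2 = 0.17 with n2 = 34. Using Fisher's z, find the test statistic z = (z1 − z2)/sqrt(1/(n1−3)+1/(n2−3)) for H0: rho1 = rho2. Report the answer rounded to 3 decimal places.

0.293

z1 = atanh(0.23) = 0.234189,  z2 = atanh(0.17) = 0.171667
SE = √(1/(n1−3) + 1/(n2−3)) = √(1/76 + 1/31) = √(0.0131579 + 0.0322581) = √0.0454160 = 0.213110
z = (z1 − z2)/SE = (0.234189 − 0.171667) / 0.213110 = 0.062522 / 0.213110 = 0.293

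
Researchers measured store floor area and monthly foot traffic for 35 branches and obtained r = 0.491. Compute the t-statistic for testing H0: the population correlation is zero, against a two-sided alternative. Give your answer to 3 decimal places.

3.238

t = r·√(n−2) / √(1−r²) with r = 0.491, n = 35
  = 0.491·√33 / √(1 − 0.241081)
  = 0.491·5.744563 / 0.871160
  = 2.820580 / 0.871160 = 3.238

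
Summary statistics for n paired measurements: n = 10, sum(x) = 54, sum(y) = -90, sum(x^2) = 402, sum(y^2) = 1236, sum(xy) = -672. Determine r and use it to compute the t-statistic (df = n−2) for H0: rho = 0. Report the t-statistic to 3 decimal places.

-4.718

S_xy = nΣxy − ΣxΣy = 10·(-672) − 54·(-90) = -6720 − (-4860) = -1860
S_xx = nΣx² − (Σx)² = 10·402 − 54² = 4020 − 2916 = 1104
S_yy = nΣy² − (Σy)² = 10·1236 − (-90)² = 12360 − 8100 = 4260
r = S_xy / √(S_xx·S_yy) = -1860 / √(1104·4260) = -1860 / √4703040 = -1860 / 2168.6493 = -0.8577
t = r·√(n−2)/√(1−r²) = -0.8577·√8 / √(1−0.735649) = -2.425942 / 0.514151 = -4.718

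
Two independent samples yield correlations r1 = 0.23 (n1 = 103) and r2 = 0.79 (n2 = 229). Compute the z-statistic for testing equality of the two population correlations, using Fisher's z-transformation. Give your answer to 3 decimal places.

Fisher z-transforms: z1 = atanh(0.23) = 0.234189, z2 = atanh(0.79) = 1.071432; difference d = -0.837243
Var(d) = 1/100 + 1/226 = 0.0100000 + 0.0044248 = 0.0144248
z = d/√Var(d) = -0.837243 / √0.0144248 = -0.837243 / 0.120103 = -6.971

-6.971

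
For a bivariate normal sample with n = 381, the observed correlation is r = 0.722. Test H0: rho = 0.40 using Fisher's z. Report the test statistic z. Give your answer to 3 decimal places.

9.491

Fisher z: atanh(0.722) = 0.911810, atanh(0.40) = 0.423649
z = (z_r − z_0)·√(n−3) = (0.911810 − 0.423649)·√378 = 0.488161 · 19.442222 = 9.491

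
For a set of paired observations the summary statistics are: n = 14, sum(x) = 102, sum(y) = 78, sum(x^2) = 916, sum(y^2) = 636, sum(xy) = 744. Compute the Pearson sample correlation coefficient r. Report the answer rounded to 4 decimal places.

0.9417

S_xy = nΣxy − ΣxΣy = 14·744 − 102·78 = 10416 − 7956 = 2460
S_xx = nΣx² − (Σx)² = 14·916 − 102² = 12824 − 10404 = 2420
S_yy = nΣy² − (Σy)² = 14·636 − 78² = 8904 − 6084 = 2820
r = S_xy / √(S_xx·S_yy) = 2460 / √(2420·2820) = 2460 / √6824400 = 2460 / 2612.3553 = 0.9417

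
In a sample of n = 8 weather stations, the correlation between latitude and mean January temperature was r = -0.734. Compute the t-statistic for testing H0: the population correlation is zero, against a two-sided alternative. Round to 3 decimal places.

-2.647

t = r·√(n−2) / √(1−r²) with r = -0.734, n = 8
  = -0.734·√6 / √(1 − 0.538756)
  = -0.734·2.449490 / 0.679149
  = -1.797926 / 0.679149 = -2.647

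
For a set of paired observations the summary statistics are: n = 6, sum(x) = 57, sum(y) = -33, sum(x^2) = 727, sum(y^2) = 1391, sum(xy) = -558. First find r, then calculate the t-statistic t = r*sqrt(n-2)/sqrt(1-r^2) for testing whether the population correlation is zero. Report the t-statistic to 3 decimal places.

S_xy = nΣxy − ΣxΣy = 6·(-558) − 57·(-33) = -3348 − (-1881) = -1467
S_xx = nΣx² − (Σx)² = 6·727 − 57² = 4362 − 3249 = 1113
S_yy = nΣy² − (Σy)² = 6·1391 − (-33)² = 8346 − 1089 = 7257
r = S_xy / √(S_xx·S_yy) = -1467 / √(1113·7257) = -1467 / √8077041 = -1467 / 2842.0135 = -0.5162
t = r·√(n−2)/√(1−r²) = -0.5162·√4 / √(1−0.266462) = -1.032400 / 0.856468 = -1.205

-1.205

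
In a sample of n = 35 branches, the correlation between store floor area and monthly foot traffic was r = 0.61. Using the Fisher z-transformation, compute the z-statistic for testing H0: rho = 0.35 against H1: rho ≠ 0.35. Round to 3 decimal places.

1.943

Fisher z: atanh(0.61) = 0.708921, atanh(0.35) = 0.365444
z = (z_r − z_0)·√(n−3) = (0.708921 − 0.365444)·√32 = 0.343477 · 5.656854 = 1.943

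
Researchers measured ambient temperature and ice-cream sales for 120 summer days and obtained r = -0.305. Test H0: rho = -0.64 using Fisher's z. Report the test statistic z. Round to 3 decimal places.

Fisher z: atanh(-0.305) = -0.315023, atanh(-0.64) = -0.758174
z = (z_r − z_0)·√(n−3) = (-0.315023 − (-0.758174))·√117 = 0.443151 · 10.816654 = 4.793

4.793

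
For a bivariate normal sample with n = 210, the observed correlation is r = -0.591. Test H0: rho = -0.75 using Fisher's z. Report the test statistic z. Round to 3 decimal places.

4.226

Fisher z: atanh(-0.591) = -0.679201, atanh(-0.75) = -0.972955
z = (z_r − z_0)·√(n−3) = (-0.679201 − (-0.972955))·√207 = 0.293754 · 14.387495 = 4.226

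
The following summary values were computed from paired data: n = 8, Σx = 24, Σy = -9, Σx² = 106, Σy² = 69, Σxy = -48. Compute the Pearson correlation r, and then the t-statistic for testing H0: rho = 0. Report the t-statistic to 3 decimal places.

S_xy = nΣxy − ΣxΣy = 8·(-48) − 24·(-9) = -384 − (-216) = -168
S_xx = nΣx² − (Σx)² = 8·106 − 24² = 848 − 576 = 272
S_yy = nΣy² − (Σy)² = 8·69 − (-9)² = 552 − 81 = 471
r = S_xy / √(S_xx·S_yy) = -168 / √(272·471) = -168 / √128112 = -168 / 357.9274 = -0.4694
t = r·√(n−2)/√(1−r²) = -0.4694·√6 / √(1−0.220336) = -1.149790 / 0.882986 = -1.302

-1.302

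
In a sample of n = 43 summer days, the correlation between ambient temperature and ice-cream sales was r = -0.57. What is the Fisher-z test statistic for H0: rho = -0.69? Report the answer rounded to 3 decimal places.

1.268

z_r = atanh(-0.57) = -0.647523,  z_0 = atanh(-0.69) = -0.847956
SE = 1/√(n−3) = 1/√40 = 0.158114
z = (z_r − z_0)/SE = (-0.647523 − (-0.847956)) / 0.158114 = 0.200433 / 0.158114 = 1.268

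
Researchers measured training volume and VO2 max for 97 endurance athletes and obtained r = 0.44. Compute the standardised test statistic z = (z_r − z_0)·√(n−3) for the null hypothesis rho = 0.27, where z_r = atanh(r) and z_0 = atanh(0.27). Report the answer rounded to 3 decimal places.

1.894

Fisher z: atanh(0.44) = 0.472231, atanh(0.27) = 0.276864
z = (z_r − z_0)·√(n−3) = (0.472231 − 0.276864)·√94 = 0.195367 · 9.695360 = 1.894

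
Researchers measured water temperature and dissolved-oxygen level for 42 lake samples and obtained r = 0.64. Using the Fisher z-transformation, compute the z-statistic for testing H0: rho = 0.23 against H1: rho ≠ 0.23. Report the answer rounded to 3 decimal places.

3.272

z_r = atanh(0.64) = 0.758174,  z_0 = atanh(0.23) = 0.234189
SE = 1/√(n−3) = 1/√39 = 0.160128
z = (z_r − z_0)/SE = (0.758174 − 0.234189) / 0.160128 = 0.523985 / 0.160128 = 3.272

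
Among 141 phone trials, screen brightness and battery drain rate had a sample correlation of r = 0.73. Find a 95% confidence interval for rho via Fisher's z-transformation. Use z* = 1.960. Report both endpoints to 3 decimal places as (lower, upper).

(0.642, 0.799)

Fisher z: z_r = atanh(r) = ½·ln((1+0.73)/(1−0.73)) = 0.928727
SE(z) = 1/√(n−3) = 1/√138 = 0.085126
95% ⇒ z* = 1.960; margin = 1.960·0.085126 = 0.166847
CI on z-scale: (0.761880, 1.095574)
Back-transform: tanh(0.761880) = 0.642183, tanh(1.095574) = 0.798904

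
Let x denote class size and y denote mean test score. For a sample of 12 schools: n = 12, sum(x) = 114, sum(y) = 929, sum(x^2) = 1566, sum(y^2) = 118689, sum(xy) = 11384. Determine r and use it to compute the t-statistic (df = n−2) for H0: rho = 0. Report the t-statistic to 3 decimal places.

Numerator: nΣxy − (Σx)(Σy) = 12·11384 − (114)(929) = 30702
Denominator: √[(nΣx²−(Σx)²)(nΣy²−(Σy)²)]
  nΣx²−(Σx)² = 12·1566 − 12996 = 5796;  nΣy²−(Σy)² = 12·118689 − 863041 = 561227
  √(5796·561227) = √3252871692 = 57033.9521
r = 30702 / 57033.9521 = 0.5383
t = r·√(n−2)/√(1−r²) = 0.5383·√10 / √(1−0.289767) = 1.702254 / 0.842753 = 2.020

2.020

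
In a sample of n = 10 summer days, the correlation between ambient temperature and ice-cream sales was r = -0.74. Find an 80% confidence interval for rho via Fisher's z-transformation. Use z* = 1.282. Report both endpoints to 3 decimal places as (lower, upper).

Fisher z: z_r = atanh(r) = ½·ln((1+(-0.74))/(1−(-0.74))) = -0.950479
SE(z) = 1/√(n−3) = 1/√7 = 0.377964
80% ⇒ z* = 1.282; margin = 1.282·0.377964 = 0.484550
CI on z-scale: (-1.435029, -0.465929)
Back-transform: tanh(-1.435029) = -0.892693, tanh(-0.465929) = -0.434904

(-0.893, -0.435)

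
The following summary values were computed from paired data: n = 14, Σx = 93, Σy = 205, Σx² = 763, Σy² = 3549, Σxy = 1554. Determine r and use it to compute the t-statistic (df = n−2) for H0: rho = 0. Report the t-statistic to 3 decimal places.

Numerator: nΣxy − (Σx)(Σy) = 14·1554 − (93)(205) = 2691
Denominator: √[(nΣx²−(Σx)²)(nΣy²−(Σy)²)]
  nΣx²−(Σx)² = 14·763 − 8649 = 2033;  nΣy²−(Σy)² = 14·3549 − 42025 = 7661
  √(2033·7661) = √15574813 = 3946.4938
r = 2691 / 3946.4938 = 0.6819
t = r·√(n−2)/√(1−r²) = 0.6819·√12 / √(1−0.464988) = 2.362171 / 0.731445 = 3.229

3.229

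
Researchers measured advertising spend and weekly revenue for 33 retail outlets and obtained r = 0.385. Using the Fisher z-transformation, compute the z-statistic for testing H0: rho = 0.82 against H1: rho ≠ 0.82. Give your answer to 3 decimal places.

Fisher z: atanh(0.385) = 0.405917, atanh(0.82) = 1.156817
z = (z_r − z_0)·√(n−3) = (0.405917 − 1.156817)·√30 = -0.750900 · 5.477226 = -4.113

-4.113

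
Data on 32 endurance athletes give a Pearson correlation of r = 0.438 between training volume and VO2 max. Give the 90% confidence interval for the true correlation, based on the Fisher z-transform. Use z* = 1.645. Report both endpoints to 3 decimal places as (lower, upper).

z_r = atanh(0.438) = 0.469753;  SE = 1/√(n−3) = 1/√29 = 0.185695
z-limits: 0.469753 ± 1.645·0.185695 = 0.469753 ± 0.305468 = [0.164285, 0.775221]
ρ-limits: (tanh 0.164285, tanh 0.775221) = (0.163, 0.650)

(0.163, 0.650)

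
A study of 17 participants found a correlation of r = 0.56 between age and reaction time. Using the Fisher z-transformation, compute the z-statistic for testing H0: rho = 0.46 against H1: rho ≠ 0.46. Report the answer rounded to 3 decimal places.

z_r = atanh(0.56) = 0.632833,  z_0 = atanh(0.46) = 0.497311
SE = 1/√(n−3) = 1/√14 = 0.267261
z = (z_r − z_0)/SE = (0.632833 − 0.497311) / 0.267261 = 0.135522 / 0.267261 = 0.507

0.507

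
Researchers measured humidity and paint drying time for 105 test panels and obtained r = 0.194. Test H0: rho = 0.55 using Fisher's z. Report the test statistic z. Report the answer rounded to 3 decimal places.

Fisher z: atanh(0.194) = 0.196490, atanh(0.55) = 0.618381
z = (z_r − z_0)·√(n−3) = (0.196490 − 0.618381)·√102 = -0.421891 · 10.099505 = -4.261

-4.261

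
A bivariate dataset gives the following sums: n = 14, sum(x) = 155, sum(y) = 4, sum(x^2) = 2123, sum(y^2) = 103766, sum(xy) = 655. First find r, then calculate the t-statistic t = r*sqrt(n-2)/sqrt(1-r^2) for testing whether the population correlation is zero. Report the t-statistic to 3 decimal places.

0.327

S_xy = nΣxy − ΣxΣy = 14·655 − 155·4 = 9170 − 620 = 8550
S_xx = nΣx² − (Σx)² = 14·2123 − 155² = 29722 − 24025 = 5697
S_yy = nΣy² − (Σy)² = 14·103766 − 4² = 1452724 − 16 = 1452708
r = S_xy / √(S_xx·S_yy) = 8550 / √(5697·1452708) = 8550 / √8276077476 = 8550 / 90972.9491 = 0.0940
t = r·√(n−2)/√(1−r²) = 0.0940·√12 / √(1−0.008836) = 0.325626 / 0.995572 = 0.327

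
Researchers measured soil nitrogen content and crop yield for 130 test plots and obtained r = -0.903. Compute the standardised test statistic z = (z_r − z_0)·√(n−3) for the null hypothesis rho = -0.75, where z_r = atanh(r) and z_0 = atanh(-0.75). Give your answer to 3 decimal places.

Fisher z: atanh(-0.903) = -1.488238, atanh(-0.75) = -0.972955
z = (z_r − z_0)·√(n−3) = (-1.488238 − (-0.972955))·√127 = -0.515283 · 11.269428 = -5.807

-5.807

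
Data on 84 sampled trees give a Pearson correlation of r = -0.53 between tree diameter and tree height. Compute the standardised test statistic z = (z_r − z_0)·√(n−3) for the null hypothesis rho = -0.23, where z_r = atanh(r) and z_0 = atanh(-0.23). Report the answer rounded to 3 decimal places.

-3.204

z_r = atanh(-0.53) = -0.590145,  z_0 = atanh(-0.23) = -0.234189
SE = 1/√(n−3) = 1/√81 = 0.111111
z = (z_r − z_0)/SE = (-0.590145 − (-0.234189)) / 0.111111 = -0.355956 / 0.111111 = -3.204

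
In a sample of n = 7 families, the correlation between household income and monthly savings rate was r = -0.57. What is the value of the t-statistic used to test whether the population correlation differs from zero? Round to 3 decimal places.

1 − r² = 1 − 0.3249 = 0.6751;  √(1−r²) = 0.821645
√(n−2) = √5 = 2.236068
t = r·√(n−2)/√(1−r²) = -0.57 · 2.236068 / 0.821645 = -1.551

-1.551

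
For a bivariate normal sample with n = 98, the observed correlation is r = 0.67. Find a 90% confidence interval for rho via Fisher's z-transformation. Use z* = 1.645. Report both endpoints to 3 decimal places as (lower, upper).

(0.566, 0.753)

z_r = atanh(0.67) = 0.810743;  SE = 1/√(n−3) = 1/√95 = 0.102598
z-limits: 0.810743 ± 1.645·0.102598 = 0.810743 ± 0.168774 = [0.641969, 0.979517]
ρ-limits: (tanh 0.641969, tanh 0.979517) = (0.566, 0.753)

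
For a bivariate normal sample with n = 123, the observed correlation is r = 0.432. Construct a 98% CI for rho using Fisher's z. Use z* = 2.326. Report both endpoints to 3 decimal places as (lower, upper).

(0.245, 0.588)

Fisher z: z_r = atanh(r) = ½·ln((1+0.432)/(1−0.432)) = 0.462353
SE(z) = 1/√(n−3) = 1/√120 = 0.091287
98% ⇒ z* = 2.326; margin = 2.326·0.091287 = 0.212334
CI on z-scale: (0.250019, 0.674687)
Back-transform: tanh(0.250019) = 0.244937, tanh(0.674687) = 0.588055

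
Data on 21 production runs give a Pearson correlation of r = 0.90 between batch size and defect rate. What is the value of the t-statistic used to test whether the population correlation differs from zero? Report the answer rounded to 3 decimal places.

t = r·√(n−2) / √(1−r²) with r = 0.90, n = 21
  = 0.90·√19 / √(1 − 0.8100)
  = 0.90·4.358899 / 0.435890
  = 3.923009 / 0.435890 = 9.000

9.000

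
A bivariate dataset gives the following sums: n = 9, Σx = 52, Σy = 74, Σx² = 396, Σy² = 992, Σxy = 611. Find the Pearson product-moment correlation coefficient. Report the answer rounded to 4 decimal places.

0.9582

Numerator: nΣxy − (Σx)(Σy) = 9·611 − (52)(74) = 1651
Denominator: √[(nΣx²−(Σx)²)(nΣy²−(Σy)²)]
  nΣx²−(Σx)² = 9·396 − 2704 = 860;  nΣy²−(Σy)² = 9·992 − 5476 = 3452
  √(860·3452) = √2968720 = 1722.9974
r = 1651 / 1722.9974 = 0.9582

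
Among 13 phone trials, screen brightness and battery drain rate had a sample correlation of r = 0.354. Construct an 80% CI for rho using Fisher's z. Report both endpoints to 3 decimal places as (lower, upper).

(-0.035, 0.650)

z_r = atanh(0.354) = 0.370009;  SE = 1/√(n−3) = 1/√10 = 0.316228
z-limits: 0.370009 ± 1.282·0.316228 = 0.370009 ± 0.405404 = [-0.035395, 0.775413]
ρ-limits: (tanh -0.035395, tanh 0.775413) = (-0.035, 0.650)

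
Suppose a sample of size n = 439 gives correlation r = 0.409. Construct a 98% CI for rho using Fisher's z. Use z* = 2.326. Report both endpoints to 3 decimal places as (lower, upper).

(0.312, 0.497)

Fisher z: z_r = atanh(r) = ½·ln((1+0.409)/(1−0.409)) = 0.434410
SE(z) = 1/√(n−3) = 1/√436 = 0.047891
98% ⇒ z* = 2.326; margin = 2.326·0.047891 = 0.111394
CI on z-scale: (0.323016, 0.545804)
Back-transform: tanh(0.323016) = 0.312231, tanh(0.545804) = 0.497369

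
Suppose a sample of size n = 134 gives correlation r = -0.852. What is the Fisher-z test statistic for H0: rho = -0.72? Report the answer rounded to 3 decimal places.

Fisher z: atanh(-0.852) = -1.263405, atanh(-0.72) = -0.907645
z = (z_r − z_0)·√(n−3) = (-1.263405 − (-0.907645))·√131 = -0.355760 · 11.445523 = -4.072

-4.072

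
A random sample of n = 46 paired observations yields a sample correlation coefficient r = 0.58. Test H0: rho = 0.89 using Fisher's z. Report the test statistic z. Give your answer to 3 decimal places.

-4.980

Fisher z: atanh(0.58) = 0.662463, atanh(0.89) = 1.421926
z = (z_r − z_0)·√(n−3) = (0.662463 − 1.421926)·√43 = -0.759463 · 6.557439 = -4.980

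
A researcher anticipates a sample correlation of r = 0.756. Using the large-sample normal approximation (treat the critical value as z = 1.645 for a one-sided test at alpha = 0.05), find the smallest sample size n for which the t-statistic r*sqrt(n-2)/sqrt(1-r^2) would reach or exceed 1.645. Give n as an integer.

r√(n−2)/√(1−r²) ≥ 1.645  ⇔  n−2 ≥ (1.645)²·(1−r²)/r²
(1−r²)/r² = (1−0.571536)/0.571536 = 0.7497
n ≥ 2 + 2.706025·0.7497 = 2 + 2.0287 = 4.0287
⌈4.0287⌉ = 5

5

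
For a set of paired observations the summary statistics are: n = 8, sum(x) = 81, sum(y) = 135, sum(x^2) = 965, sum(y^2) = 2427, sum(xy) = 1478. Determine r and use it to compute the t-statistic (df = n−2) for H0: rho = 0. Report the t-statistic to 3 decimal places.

2.835

Numerator: nΣxy − (Σx)(Σy) = 8·1478 − (81)(135) = 889
Denominator: √[(nΣx²−(Σx)²)(nΣy²−(Σy)²)]
  nΣx²−(Σx)² = 8·965 − 6561 = 1159;  nΣy²−(Σy)² = 8·2427 − 18225 = 1191
  √(1159·1191) = √1380369 = 1174.8911
r = 889 / 1174.8911 = 0.7567
t = r·√(n−2)/√(1−r²) = 0.7567·√6 / √(1−0.572595) = 1.853529 / 0.653762 = 2.835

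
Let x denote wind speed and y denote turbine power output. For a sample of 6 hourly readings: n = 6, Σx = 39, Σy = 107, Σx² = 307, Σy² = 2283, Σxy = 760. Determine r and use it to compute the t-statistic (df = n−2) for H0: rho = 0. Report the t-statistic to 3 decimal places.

1.023

S_xy = nΣxy − ΣxΣy = 6·760 − 39·107 = 4560 − 4173 = 387
S_xx = nΣx² − (Σx)² = 6·307 − 39² = 1842 − 1521 = 321
S_yy = nΣy² − (Σy)² = 6·2283 − 107² = 13698 − 11449 = 2249
r = S_xy / √(S_xx·S_yy) = 387 / √(321·2249) = 387 / √721929 = 387 / 849.6641 = 0.4555
t = r·√(n−2)/√(1−r²) = 0.4555·√4 / √(1−0.207480) = 0.911000 / 0.890236 = 1.023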